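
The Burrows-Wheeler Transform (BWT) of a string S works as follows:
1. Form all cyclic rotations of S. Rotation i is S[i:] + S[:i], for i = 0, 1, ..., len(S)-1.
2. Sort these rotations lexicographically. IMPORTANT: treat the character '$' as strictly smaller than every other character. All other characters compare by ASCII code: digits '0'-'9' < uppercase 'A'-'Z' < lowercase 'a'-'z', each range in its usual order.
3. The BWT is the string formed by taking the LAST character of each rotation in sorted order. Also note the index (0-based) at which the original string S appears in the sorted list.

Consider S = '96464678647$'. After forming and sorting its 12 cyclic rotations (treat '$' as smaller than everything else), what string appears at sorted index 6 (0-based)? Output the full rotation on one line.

All 12 rotations (rotation i = S[i:]+S[:i]):
  rot[0] = 96464678647$
  rot[1] = 6464678647$9
  rot[2] = 464678647$96
  rot[3] = 64678647$964
  rot[4] = 4678647$9646
  rot[5] = 678647$96464
  rot[6] = 78647$964646
  rot[7] = 8647$9646467
  rot[8] = 647$96464678
  rot[9] = 47$964646786
  rot[10] = 7$9646467864
  rot[11] = $96464678647
Sorted (with $ < everything):
  sorted[0] = $96464678647
  sorted[1] = 464678647$96
  sorted[2] = 4678647$9646
  sorted[3] = 47$964646786
  sorted[4] = 6464678647$9
  sorted[5] = 64678647$964
  sorted[6] = 647$96464678
  sorted[7] = 678647$96464
  sorted[8] = 7$9646467864
  sorted[9] = 78647$964646
  sorted[10] = 8647$9646467
  sorted[11] = 96464678647$
sorted[6] = 647$96464678

Answer: 647$96464678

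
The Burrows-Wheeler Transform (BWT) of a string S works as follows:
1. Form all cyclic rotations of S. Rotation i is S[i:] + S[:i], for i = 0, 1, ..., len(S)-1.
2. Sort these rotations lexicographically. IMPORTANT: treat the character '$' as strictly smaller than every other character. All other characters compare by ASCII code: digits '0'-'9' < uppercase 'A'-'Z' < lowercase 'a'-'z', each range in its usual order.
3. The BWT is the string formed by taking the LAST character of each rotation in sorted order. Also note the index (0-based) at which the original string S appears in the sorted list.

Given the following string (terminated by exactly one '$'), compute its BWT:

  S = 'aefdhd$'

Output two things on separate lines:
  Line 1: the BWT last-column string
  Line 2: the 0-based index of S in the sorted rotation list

Answer: d$hfaed
1

Derivation:
All 7 rotations (rotation i = S[i:]+S[:i]):
  rot[0] = aefdhd$
  rot[1] = efdhd$a
  rot[2] = fdhd$ae
  rot[3] = dhd$aef
  rot[4] = hd$aefd
  rot[5] = d$aefdh
  rot[6] = $aefdhd
Sorted (with $ < everything):
  sorted[0] = $aefdhd  (last char: 'd')
  sorted[1] = aefdhd$  (last char: '$')
  sorted[2] = d$aefdh  (last char: 'h')
  sorted[3] = dhd$aef  (last char: 'f')
  sorted[4] = efdhd$a  (last char: 'a')
  sorted[5] = fdhd$ae  (last char: 'e')
  sorted[6] = hd$aefd  (last char: 'd')
Last column: d$hfaed
Original string S is at sorted index 1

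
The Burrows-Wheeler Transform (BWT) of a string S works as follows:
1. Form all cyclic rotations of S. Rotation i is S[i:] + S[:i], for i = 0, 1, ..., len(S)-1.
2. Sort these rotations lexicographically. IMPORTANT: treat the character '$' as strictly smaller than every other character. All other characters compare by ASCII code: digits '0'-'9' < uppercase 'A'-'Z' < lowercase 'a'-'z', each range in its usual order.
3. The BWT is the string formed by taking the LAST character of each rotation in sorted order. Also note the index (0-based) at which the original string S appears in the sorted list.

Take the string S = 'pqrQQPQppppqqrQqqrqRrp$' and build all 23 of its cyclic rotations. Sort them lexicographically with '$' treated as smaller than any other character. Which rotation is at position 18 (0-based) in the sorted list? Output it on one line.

All 23 rotations (rotation i = S[i:]+S[:i]):
  rot[0] = pqrQQPQppppqqrQqqrqRrp$
  rot[1] = qrQQPQppppqqrQqqrqRrp$p
  rot[2] = rQQPQppppqqrQqqrqRrp$pq
  rot[3] = QQPQppppqqrQqqrqRrp$pqr
  rot[4] = QPQppppqqrQqqrqRrp$pqrQ
  rot[5] = PQppppqqrQqqrqRrp$pqrQQ
  rot[6] = QppppqqrQqqrqRrp$pqrQQP
  rot[7] = ppppqqrQqqrqRrp$pqrQQPQ
  rot[8] = pppqqrQqqrqRrp$pqrQQPQp
  rot[9] = ppqqrQqqrqRrp$pqrQQPQpp
  rot[10] = pqqrQqqrqRrp$pqrQQPQppp
  rot[11] = qqrQqqrqRrp$pqrQQPQpppp
  rot[12] = qrQqqrqRrp$pqrQQPQppppq
  rot[13] = rQqqrqRrp$pqrQQPQppppqq
  rot[14] = QqqrqRrp$pqrQQPQppppqqr
  rot[15] = qqrqRrp$pqrQQPQppppqqrQ
  rot[16] = qrqRrp$pqrQQPQppppqqrQq
  rot[17] = rqRrp$pqrQQPQppppqqrQqq
  rot[18] = qRrp$pqrQQPQppppqqrQqqr
  rot[19] = Rrp$pqrQQPQppppqqrQqqrq
  rot[20] = rp$pqrQQPQppppqqrQqqrqR
  rot[21] = p$pqrQQPQppppqqrQqqrqRr
  rot[22] = $pqrQQPQppppqqrQqqrqRrp
Sorted (with $ < everything):
  sorted[0] = $pqrQQPQppppqqrQqqrqRrp
  sorted[1] = PQppppqqrQqqrqRrp$pqrQQ
  sorted[2] = QPQppppqqrQqqrqRrp$pqrQ
  sorted[3] = QQPQppppqqrQqqrqRrp$pqr
  sorted[4] = QppppqqrQqqrqRrp$pqrQQP
  sorted[5] = QqqrqRrp$pqrQQPQppppqqr
  sorted[6] = Rrp$pqrQQPQppppqqrQqqrq
  sorted[7] = p$pqrQQPQppppqqrQqqrqRr
  sorted[8] = ppppqqrQqqrqRrp$pqrQQPQ
  sorted[9] = pppqqrQqqrqRrp$pqrQQPQp
  sorted[10] = ppqqrQqqrqRrp$pqrQQPQpp
  sorted[11] = pqqrQqqrqRrp$pqrQQPQppp
  sorted[12] = pqrQQPQppppqqrQqqrqRrp$
  sorted[13] = qRrp$pqrQQPQppppqqrQqqr
  sorted[14] = qqrQqqrqRrp$pqrQQPQpppp
  sorted[15] = qqrqRrp$pqrQQPQppppqqrQ
  sorted[16] = qrQQPQppppqqrQqqrqRrp$p
  sorted[17] = qrQqqrqRrp$pqrQQPQppppq
  sorted[18] = qrqRrp$pqrQQPQppppqqrQq
  sorted[19] = rQQPQppppqqrQqqrqRrp$pq
  sorted[20] = rQqqrqRrp$pqrQQPQppppqq
  sorted[21] = rp$pqrQQPQppppqqrQqqrqR
  sorted[22] = rqRrp$pqrQQPQppppqqrQqq
sorted[18] = qrqRrp$pqrQQPQppppqqrQq

Answer: qrqRrp$pqrQQPQppppqqrQq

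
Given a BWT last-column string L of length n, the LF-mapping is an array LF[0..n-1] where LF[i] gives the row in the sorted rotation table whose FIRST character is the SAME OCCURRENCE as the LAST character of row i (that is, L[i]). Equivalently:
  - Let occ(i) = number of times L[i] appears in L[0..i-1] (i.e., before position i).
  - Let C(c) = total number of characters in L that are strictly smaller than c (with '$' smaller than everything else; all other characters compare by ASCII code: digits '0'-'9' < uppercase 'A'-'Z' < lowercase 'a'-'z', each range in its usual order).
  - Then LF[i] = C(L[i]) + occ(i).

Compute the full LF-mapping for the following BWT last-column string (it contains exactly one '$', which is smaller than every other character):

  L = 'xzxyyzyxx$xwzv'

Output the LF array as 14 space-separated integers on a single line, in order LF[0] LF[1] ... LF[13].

Answer: 3 11 4 8 9 12 10 5 6 0 7 2 13 1

Derivation:
Char counts: '$':1, 'v':1, 'w':1, 'x':5, 'y':3, 'z':3
C (first-col start): C('$')=0, C('v')=1, C('w')=2, C('x')=3, C('y')=8, C('z')=11
L[0]='x': occ=0, LF[0]=C('x')+0=3+0=3
L[1]='z': occ=0, LF[1]=C('z')+0=11+0=11
L[2]='x': occ=1, LF[2]=C('x')+1=3+1=4
L[3]='y': occ=0, LF[3]=C('y')+0=8+0=8
L[4]='y': occ=1, LF[4]=C('y')+1=8+1=9
L[5]='z': occ=1, LF[5]=C('z')+1=11+1=12
L[6]='y': occ=2, LF[6]=C('y')+2=8+2=10
L[7]='x': occ=2, LF[7]=C('x')+2=3+2=5
L[8]='x': occ=3, LF[8]=C('x')+3=3+3=6
L[9]='$': occ=0, LF[9]=C('$')+0=0+0=0
L[10]='x': occ=4, LF[10]=C('x')+4=3+4=7
L[11]='w': occ=0, LF[11]=C('w')+0=2+0=2
L[12]='z': occ=2, LF[12]=C('z')+2=11+2=13
L[13]='v': occ=0, LF[13]=C('v')+0=1+0=1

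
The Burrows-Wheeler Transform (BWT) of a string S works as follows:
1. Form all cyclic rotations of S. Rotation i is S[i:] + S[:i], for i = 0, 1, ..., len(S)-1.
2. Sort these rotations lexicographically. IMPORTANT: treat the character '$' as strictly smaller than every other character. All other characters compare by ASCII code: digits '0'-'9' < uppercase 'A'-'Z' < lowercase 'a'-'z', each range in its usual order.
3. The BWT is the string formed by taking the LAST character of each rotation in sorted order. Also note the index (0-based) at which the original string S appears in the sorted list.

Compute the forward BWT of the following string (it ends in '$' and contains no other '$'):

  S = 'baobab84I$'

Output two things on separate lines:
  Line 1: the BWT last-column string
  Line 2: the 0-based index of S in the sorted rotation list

Answer: I8b4bbao$a
8

Derivation:
All 10 rotations (rotation i = S[i:]+S[:i]):
  rot[0] = baobab84I$
  rot[1] = aobab84I$b
  rot[2] = obab84I$ba
  rot[3] = bab84I$bao
  rot[4] = ab84I$baob
  rot[5] = b84I$baoba
  rot[6] = 84I$baobab
  rot[7] = 4I$baobab8
  rot[8] = I$baobab84
  rot[9] = $baobab84I
Sorted (with $ < everything):
  sorted[0] = $baobab84I  (last char: 'I')
  sorted[1] = 4I$baobab8  (last char: '8')
  sorted[2] = 84I$baobab  (last char: 'b')
  sorted[3] = I$baobab84  (last char: '4')
  sorted[4] = ab84I$baob  (last char: 'b')
  sorted[5] = aobab84I$b  (last char: 'b')
  sorted[6] = b84I$baoba  (last char: 'a')
  sorted[7] = bab84I$bao  (last char: 'o')
  sorted[8] = baobab84I$  (last char: '$')
  sorted[9] = obab84I$ba  (last char: 'a')
Last column: I8b4bbao$a
Original string S is at sorted index 8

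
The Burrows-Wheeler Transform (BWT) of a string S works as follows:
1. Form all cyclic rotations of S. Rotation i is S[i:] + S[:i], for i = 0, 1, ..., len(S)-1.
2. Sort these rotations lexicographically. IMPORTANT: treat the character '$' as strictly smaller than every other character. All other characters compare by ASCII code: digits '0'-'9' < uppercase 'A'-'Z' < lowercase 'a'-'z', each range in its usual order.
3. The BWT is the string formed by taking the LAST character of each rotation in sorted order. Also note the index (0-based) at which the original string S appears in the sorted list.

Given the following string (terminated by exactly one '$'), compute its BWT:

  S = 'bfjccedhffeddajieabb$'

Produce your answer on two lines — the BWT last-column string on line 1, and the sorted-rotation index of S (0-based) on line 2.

All 21 rotations (rotation i = S[i:]+S[:i]):
  rot[0] = bfjccedhffeddajieabb$
  rot[1] = fjccedhffeddajieabb$b
  rot[2] = jccedhffeddajieabb$bf
  rot[3] = ccedhffeddajieabb$bfj
  rot[4] = cedhffeddajieabb$bfjc
  rot[5] = edhffeddajieabb$bfjcc
  rot[6] = dhffeddajieabb$bfjcce
  rot[7] = hffeddajieabb$bfjcced
  rot[8] = ffeddajieabb$bfjccedh
  rot[9] = feddajieabb$bfjccedhf
  rot[10] = eddajieabb$bfjccedhff
  rot[11] = ddajieabb$bfjccedhffe
  rot[12] = dajieabb$bfjccedhffed
  rot[13] = ajieabb$bfjccedhffedd
  rot[14] = jieabb$bfjccedhffedda
  rot[15] = ieabb$bfjccedhffeddaj
  rot[16] = eabb$bfjccedhffeddaji
  rot[17] = abb$bfjccedhffeddajie
  rot[18] = bb$bfjccedhffeddajiea
  rot[19] = b$bfjccedhffeddajieab
  rot[20] = $bfjccedhffeddajieabb
Sorted (with $ < everything):
  sorted[0] = $bfjccedhffeddajieabb  (last char: 'b')
  sorted[1] = abb$bfjccedhffeddajie  (last char: 'e')
  sorted[2] = ajieabb$bfjccedhffedd  (last char: 'd')
  sorted[3] = b$bfjccedhffeddajieab  (last char: 'b')
  sorted[4] = bb$bfjccedhffeddajiea  (last char: 'a')
  sorted[5] = bfjccedhffeddajieabb$  (last char: '$')
  sorted[6] = ccedhffeddajieabb$bfj  (last char: 'j')
  sorted[7] = cedhffeddajieabb$bfjc  (last char: 'c')
  sorted[8] = dajieabb$bfjccedhffed  (last char: 'd')
  sorted[9] = ddajieabb$bfjccedhffe  (last char: 'e')
  sorted[10] = dhffeddajieabb$bfjcce  (last char: 'e')
  sorted[11] = eabb$bfjccedhffeddaji  (last char: 'i')
  sorted[12] = eddajieabb$bfjccedhff  (last char: 'f')
  sorted[13] = edhffeddajieabb$bfjcc  (last char: 'c')
  sorted[14] = feddajieabb$bfjccedhf  (last char: 'f')
  sorted[15] = ffeddajieabb$bfjccedh  (last char: 'h')
  sorted[16] = fjccedhffeddajieabb$b  (last char: 'b')
  sorted[17] = hffeddajieabb$bfjcced  (last char: 'd')
  sorted[18] = ieabb$bfjccedhffeddaj  (last char: 'j')
  sorted[19] = jccedhffeddajieabb$bf  (last char: 'f')
  sorted[20] = jieabb$bfjccedhffedda  (last char: 'a')
Last column: bedba$jcdeeifcfhbdjfa
Original string S is at sorted index 5

Answer: bedba$jcdeeifcfhbdjfa
5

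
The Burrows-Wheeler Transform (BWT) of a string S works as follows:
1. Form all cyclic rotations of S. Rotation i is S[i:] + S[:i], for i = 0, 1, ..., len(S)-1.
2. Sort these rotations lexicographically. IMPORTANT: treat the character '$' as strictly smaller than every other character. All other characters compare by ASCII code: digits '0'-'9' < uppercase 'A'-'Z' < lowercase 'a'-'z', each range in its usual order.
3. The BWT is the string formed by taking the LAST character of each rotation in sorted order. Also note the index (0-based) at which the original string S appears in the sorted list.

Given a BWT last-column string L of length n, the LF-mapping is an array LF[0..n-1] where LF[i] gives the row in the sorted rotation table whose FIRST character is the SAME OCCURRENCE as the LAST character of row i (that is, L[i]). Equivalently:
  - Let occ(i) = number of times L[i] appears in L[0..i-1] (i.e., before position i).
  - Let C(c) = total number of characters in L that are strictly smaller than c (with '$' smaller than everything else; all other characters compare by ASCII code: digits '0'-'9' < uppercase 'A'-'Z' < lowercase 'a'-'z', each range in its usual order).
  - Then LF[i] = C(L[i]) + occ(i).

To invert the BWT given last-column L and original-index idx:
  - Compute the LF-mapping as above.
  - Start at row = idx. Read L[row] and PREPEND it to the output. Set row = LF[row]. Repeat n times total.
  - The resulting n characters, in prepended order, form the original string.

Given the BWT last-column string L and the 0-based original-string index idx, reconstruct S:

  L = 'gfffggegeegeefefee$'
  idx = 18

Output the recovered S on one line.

Answer: gfeegegeffgefefeeg$

Derivation:
LF mapping: 14 9 10 11 15 16 1 17 2 3 18 4 5 12 6 13 7 8 0
Walk LF starting at row 18, prepending L[row]:
  step 1: row=18, L[18]='$', prepend. Next row=LF[18]=0
  step 2: row=0, L[0]='g', prepend. Next row=LF[0]=14
  step 3: row=14, L[14]='e', prepend. Next row=LF[14]=6
  step 4: row=6, L[6]='e', prepend. Next row=LF[6]=1
  step 5: row=1, L[1]='f', prepend. Next row=LF[1]=9
  step 6: row=9, L[9]='e', prepend. Next row=LF[9]=3
  step 7: row=3, L[3]='f', prepend. Next row=LF[3]=11
  step 8: row=11, L[11]='e', prepend. Next row=LF[11]=4
  step 9: row=4, L[4]='g', prepend. Next row=LF[4]=15
  step 10: row=15, L[15]='f', prepend. Next row=LF[15]=13
  step 11: row=13, L[13]='f', prepend. Next row=LF[13]=12
  step 12: row=12, L[12]='e', prepend. Next row=LF[12]=5
  step 13: row=5, L[5]='g', prepend. Next row=LF[5]=16
  step 14: row=16, L[16]='e', prepend. Next row=LF[16]=7
  step 15: row=7, L[7]='g', prepend. Next row=LF[7]=17
  step 16: row=17, L[17]='e', prepend. Next row=LF[17]=8
  step 17: row=8, L[8]='e', prepend. Next row=LF[8]=2
  step 18: row=2, L[2]='f', prepend. Next row=LF[2]=10
  step 19: row=10, L[10]='g', prepend. Next row=LF[10]=18
Reversed output: gfeegegeffgefefeeg$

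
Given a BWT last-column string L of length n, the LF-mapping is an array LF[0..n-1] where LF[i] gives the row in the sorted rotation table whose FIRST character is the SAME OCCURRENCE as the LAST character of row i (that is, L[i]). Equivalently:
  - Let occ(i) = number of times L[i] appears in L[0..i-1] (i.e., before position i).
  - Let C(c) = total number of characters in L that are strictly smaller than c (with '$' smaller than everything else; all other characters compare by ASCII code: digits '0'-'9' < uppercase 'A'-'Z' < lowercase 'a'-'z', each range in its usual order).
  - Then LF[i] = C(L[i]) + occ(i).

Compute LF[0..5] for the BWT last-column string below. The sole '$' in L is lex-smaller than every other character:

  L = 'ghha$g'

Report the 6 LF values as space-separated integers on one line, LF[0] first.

Char counts: '$':1, 'a':1, 'g':2, 'h':2
C (first-col start): C('$')=0, C('a')=1, C('g')=2, C('h')=4
L[0]='g': occ=0, LF[0]=C('g')+0=2+0=2
L[1]='h': occ=0, LF[1]=C('h')+0=4+0=4
L[2]='h': occ=1, LF[2]=C('h')+1=4+1=5
L[3]='a': occ=0, LF[3]=C('a')+0=1+0=1
L[4]='$': occ=0, LF[4]=C('$')+0=0+0=0
L[5]='g': occ=1, LF[5]=C('g')+1=2+1=3

Answer: 2 4 5 1 0 3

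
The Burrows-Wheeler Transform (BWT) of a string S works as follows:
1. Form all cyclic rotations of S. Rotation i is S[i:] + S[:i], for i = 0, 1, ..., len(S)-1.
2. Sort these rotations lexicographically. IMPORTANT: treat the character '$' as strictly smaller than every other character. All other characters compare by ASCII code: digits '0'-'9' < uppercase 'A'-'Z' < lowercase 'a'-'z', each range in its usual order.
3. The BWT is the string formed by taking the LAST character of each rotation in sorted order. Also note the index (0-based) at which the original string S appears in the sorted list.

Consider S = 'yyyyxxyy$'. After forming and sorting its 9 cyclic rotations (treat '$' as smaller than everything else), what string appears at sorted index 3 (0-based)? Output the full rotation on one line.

All 9 rotations (rotation i = S[i:]+S[:i]):
  rot[0] = yyyyxxyy$
  rot[1] = yyyxxyy$y
  rot[2] = yyxxyy$yy
  rot[3] = yxxyy$yyy
  rot[4] = xxyy$yyyy
  rot[5] = xyy$yyyyx
  rot[6] = yy$yyyyxx
  rot[7] = y$yyyyxxy
  rot[8] = $yyyyxxyy
Sorted (with $ < everything):
  sorted[0] = $yyyyxxyy
  sorted[1] = xxyy$yyyy
  sorted[2] = xyy$yyyyx
  sorted[3] = y$yyyyxxy
  sorted[4] = yxxyy$yyy
  sorted[5] = yy$yyyyxx
  sorted[6] = yyxxyy$yy
  sorted[7] = yyyxxyy$y
  sorted[8] = yyyyxxyy$
sorted[3] = y$yyyyxxy

Answer: y$yyyyxxy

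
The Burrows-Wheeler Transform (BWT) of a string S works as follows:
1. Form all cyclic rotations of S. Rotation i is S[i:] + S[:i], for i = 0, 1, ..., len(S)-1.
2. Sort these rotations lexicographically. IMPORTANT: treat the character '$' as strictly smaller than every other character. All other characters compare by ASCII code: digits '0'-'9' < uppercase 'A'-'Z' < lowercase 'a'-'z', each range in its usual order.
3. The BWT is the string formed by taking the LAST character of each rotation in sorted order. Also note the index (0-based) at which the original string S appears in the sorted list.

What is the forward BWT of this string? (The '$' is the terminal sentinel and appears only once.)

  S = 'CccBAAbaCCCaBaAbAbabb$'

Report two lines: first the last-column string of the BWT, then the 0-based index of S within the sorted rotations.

All 22 rotations (rotation i = S[i:]+S[:i]):
  rot[0] = CccBAAbaCCCaBaAbAbabb$
  rot[1] = ccBAAbaCCCaBaAbAbabb$C
  rot[2] = cBAAbaCCCaBaAbAbabb$Cc
  rot[3] = BAAbaCCCaBaAbAbabb$Ccc
  rot[4] = AAbaCCCaBaAbAbabb$CccB
  rot[5] = AbaCCCaBaAbAbabb$CccBA
  rot[6] = baCCCaBaAbAbabb$CccBAA
  rot[7] = aCCCaBaAbAbabb$CccBAAb
  rot[8] = CCCaBaAbAbabb$CccBAAba
  rot[9] = CCaBaAbAbabb$CccBAAbaC
  rot[10] = CaBaAbAbabb$CccBAAbaCC
  rot[11] = aBaAbAbabb$CccBAAbaCCC
  rot[12] = BaAbAbabb$CccBAAbaCCCa
  rot[13] = aAbAbabb$CccBAAbaCCCaB
  rot[14] = AbAbabb$CccBAAbaCCCaBa
  rot[15] = bAbabb$CccBAAbaCCCaBaA
  rot[16] = Ababb$CccBAAbaCCCaBaAb
  rot[17] = babb$CccBAAbaCCCaBaAbA
  rot[18] = abb$CccBAAbaCCCaBaAbAb
  rot[19] = bb$CccBAAbaCCCaBaAbAba
  rot[20] = b$CccBAAbaCCCaBaAbAbab
  rot[21] = $CccBAAbaCCCaBaAbAbabb
Sorted (with $ < everything):
  sorted[0] = $CccBAAbaCCCaBaAbAbabb  (last char: 'b')
  sorted[1] = AAbaCCCaBaAbAbabb$CccB  (last char: 'B')
  sorted[2] = AbAbabb$CccBAAbaCCCaBa  (last char: 'a')
  sorted[3] = AbaCCCaBaAbAbabb$CccBA  (last char: 'A')
  sorted[4] = Ababb$CccBAAbaCCCaBaAb  (last char: 'b')
  sorted[5] = BAAbaCCCaBaAbAbabb$Ccc  (last char: 'c')
  sorted[6] = BaAbAbabb$CccBAAbaCCCa  (last char: 'a')
  sorted[7] = CCCaBaAbAbabb$CccBAAba  (last char: 'a')
  sorted[8] = CCaBaAbAbabb$CccBAAbaC  (last char: 'C')
  sorted[9] = CaBaAbAbabb$CccBAAbaCC  (last char: 'C')
  sorted[10] = CccBAAbaCCCaBaAbAbabb$  (last char: '$')
  sorted[11] = aAbAbabb$CccBAAbaCCCaB  (last char: 'B')
  sorted[12] = aBaAbAbabb$CccBAAbaCCC  (last char: 'C')
  sorted[13] = aCCCaBaAbAbabb$CccBAAb  (last char: 'b')
  sorted[14] = abb$CccBAAbaCCCaBaAbAb  (last char: 'b')
  sorted[15] = b$CccBAAbaCCCaBaAbAbab  (last char: 'b')
  sorted[16] = bAbabb$CccBAAbaCCCaBaA  (last char: 'A')
  sorted[17] = baCCCaBaAbAbabb$CccBAA  (last char: 'A')
  sorted[18] = babb$CccBAAbaCCCaBaAbA  (last char: 'A')
  sorted[19] = bb$CccBAAbaCCCaBaAbAba  (last char: 'a')
  sorted[20] = cBAAbaCCCaBaAbAbabb$Cc  (last char: 'c')
  sorted[21] = ccBAAbaCCCaBaAbAbabb$C  (last char: 'C')
Last column: bBaAbcaaCC$BCbbbAAAacC
Original string S is at sorted index 10

Answer: bBaAbcaaCC$BCbbbAAAacC
10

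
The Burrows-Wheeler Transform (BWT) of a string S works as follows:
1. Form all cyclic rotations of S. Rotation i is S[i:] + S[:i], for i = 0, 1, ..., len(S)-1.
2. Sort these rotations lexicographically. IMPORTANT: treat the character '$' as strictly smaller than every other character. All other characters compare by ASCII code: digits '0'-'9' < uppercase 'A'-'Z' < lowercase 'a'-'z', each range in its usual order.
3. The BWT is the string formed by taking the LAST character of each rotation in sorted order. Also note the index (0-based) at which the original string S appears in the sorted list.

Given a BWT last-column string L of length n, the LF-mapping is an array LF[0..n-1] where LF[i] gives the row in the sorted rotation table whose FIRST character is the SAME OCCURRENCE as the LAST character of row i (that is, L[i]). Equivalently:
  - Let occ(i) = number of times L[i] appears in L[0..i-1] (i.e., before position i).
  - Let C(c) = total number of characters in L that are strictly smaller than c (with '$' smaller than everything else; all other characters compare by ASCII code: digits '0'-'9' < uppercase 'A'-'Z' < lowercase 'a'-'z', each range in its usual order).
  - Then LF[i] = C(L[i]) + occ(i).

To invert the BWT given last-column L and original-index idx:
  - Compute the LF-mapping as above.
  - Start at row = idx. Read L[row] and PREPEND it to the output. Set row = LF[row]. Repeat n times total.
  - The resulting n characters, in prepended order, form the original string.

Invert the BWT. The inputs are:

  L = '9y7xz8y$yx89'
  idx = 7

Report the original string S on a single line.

LF mapping: 4 8 1 6 11 2 9 0 10 7 3 5
Walk LF starting at row 7, prepending L[row]:
  step 1: row=7, L[7]='$', prepend. Next row=LF[7]=0
  step 2: row=0, L[0]='9', prepend. Next row=LF[0]=4
  step 3: row=4, L[4]='z', prepend. Next row=LF[4]=11
  step 4: row=11, L[11]='9', prepend. Next row=LF[11]=5
  step 5: row=5, L[5]='8', prepend. Next row=LF[5]=2
  step 6: row=2, L[2]='7', prepend. Next row=LF[2]=1
  step 7: row=1, L[1]='y', prepend. Next row=LF[1]=8
  step 8: row=8, L[8]='y', prepend. Next row=LF[8]=10
  step 9: row=10, L[10]='8', prepend. Next row=LF[10]=3
  step 10: row=3, L[3]='x', prepend. Next row=LF[3]=6
  step 11: row=6, L[6]='y', prepend. Next row=LF[6]=9
  step 12: row=9, L[9]='x', prepend. Next row=LF[9]=7
Reversed output: xyx8yy789z9$

Answer: xyx8yy789z9$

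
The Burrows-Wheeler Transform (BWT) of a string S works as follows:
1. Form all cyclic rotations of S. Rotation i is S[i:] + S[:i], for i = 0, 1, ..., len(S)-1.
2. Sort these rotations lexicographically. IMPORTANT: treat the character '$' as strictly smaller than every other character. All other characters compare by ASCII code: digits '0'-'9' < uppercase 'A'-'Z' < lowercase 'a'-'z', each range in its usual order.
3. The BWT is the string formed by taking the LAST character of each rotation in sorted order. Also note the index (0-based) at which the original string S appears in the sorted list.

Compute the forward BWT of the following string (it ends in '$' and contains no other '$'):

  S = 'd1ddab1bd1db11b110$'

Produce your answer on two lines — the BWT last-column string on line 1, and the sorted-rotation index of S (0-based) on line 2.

All 19 rotations (rotation i = S[i:]+S[:i]):
  rot[0] = d1ddab1bd1db11b110$
  rot[1] = 1ddab1bd1db11b110$d
  rot[2] = ddab1bd1db11b110$d1
  rot[3] = dab1bd1db11b110$d1d
  rot[4] = ab1bd1db11b110$d1dd
  rot[5] = b1bd1db11b110$d1dda
  rot[6] = 1bd1db11b110$d1ddab
  rot[7] = bd1db11b110$d1ddab1
  rot[8] = d1db11b110$d1ddab1b
  rot[9] = 1db11b110$d1ddab1bd
  rot[10] = db11b110$d1ddab1bd1
  rot[11] = b11b110$d1ddab1bd1d
  rot[12] = 11b110$d1ddab1bd1db
  rot[13] = 1b110$d1ddab1bd1db1
  rot[14] = b110$d1ddab1bd1db11
  rot[15] = 110$d1ddab1bd1db11b
  rot[16] = 10$d1ddab1bd1db11b1
  rot[17] = 0$d1ddab1bd1db11b11
  rot[18] = $d1ddab1bd1db11b110
Sorted (with $ < everything):
  sorted[0] = $d1ddab1bd1db11b110  (last char: '0')
  sorted[1] = 0$d1ddab1bd1db11b11  (last char: '1')
  sorted[2] = 10$d1ddab1bd1db11b1  (last char: '1')
  sorted[3] = 110$d1ddab1bd1db11b  (last char: 'b')
  sorted[4] = 11b110$d1ddab1bd1db  (last char: 'b')
  sorted[5] = 1b110$d1ddab1bd1db1  (last char: '1')
  sorted[6] = 1bd1db11b110$d1ddab  (last char: 'b')
  sorted[7] = 1db11b110$d1ddab1bd  (last char: 'd')
  sorted[8] = 1ddab1bd1db11b110$d  (last char: 'd')
  sorted[9] = ab1bd1db11b110$d1dd  (last char: 'd')
  sorted[10] = b110$d1ddab1bd1db11  (last char: '1')
  sorted[11] = b11b110$d1ddab1bd1d  (last char: 'd')
  sorted[12] = b1bd1db11b110$d1dda  (last char: 'a')
  sorted[13] = bd1db11b110$d1ddab1  (last char: '1')
  sorted[14] = d1db11b110$d1ddab1b  (last char: 'b')
  sorted[15] = d1ddab1bd1db11b110$  (last char: '$')
  sorted[16] = dab1bd1db11b110$d1d  (last char: 'd')
  sorted[17] = db11b110$d1ddab1bd1  (last char: '1')
  sorted[18] = ddab1bd1db11b110$d1  (last char: '1')
Last column: 011bb1bddd1da1b$d11
Original string S is at sorted index 15

Answer: 011bb1bddd1da1b$d11
15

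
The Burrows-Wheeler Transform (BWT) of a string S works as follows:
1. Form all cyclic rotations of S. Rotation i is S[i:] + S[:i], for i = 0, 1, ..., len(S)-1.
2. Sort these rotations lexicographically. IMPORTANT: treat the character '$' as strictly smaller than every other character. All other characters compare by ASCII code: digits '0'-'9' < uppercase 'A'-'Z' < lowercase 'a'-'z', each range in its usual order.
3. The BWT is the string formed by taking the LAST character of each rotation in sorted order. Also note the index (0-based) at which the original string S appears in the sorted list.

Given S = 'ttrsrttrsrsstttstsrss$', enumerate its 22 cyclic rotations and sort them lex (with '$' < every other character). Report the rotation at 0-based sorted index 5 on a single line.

Answer: rttrsrsstttstsrss$ttrs

Derivation:
All 22 rotations (rotation i = S[i:]+S[:i]):
  rot[0] = ttrsrttrsrsstttstsrss$
  rot[1] = trsrttrsrsstttstsrss$t
  rot[2] = rsrttrsrsstttstsrss$tt
  rot[3] = srttrsrsstttstsrss$ttr
  rot[4] = rttrsrsstttstsrss$ttrs
  rot[5] = ttrsrsstttstsrss$ttrsr
  rot[6] = trsrsstttstsrss$ttrsrt
  rot[7] = rsrsstttstsrss$ttrsrtt
  rot[8] = srsstttstsrss$ttrsrttr
  rot[9] = rsstttstsrss$ttrsrttrs
  rot[10] = sstttstsrss$ttrsrttrsr
  rot[11] = stttstsrss$ttrsrttrsrs
  rot[12] = tttstsrss$ttrsrttrsrss
  rot[13] = ttstsrss$ttrsrttrsrsst
  rot[14] = tstsrss$ttrsrttrsrsstt
  rot[15] = stsrss$ttrsrttrsrssttt
  rot[16] = tsrss$ttrsrttrsrssttts
  rot[17] = srss$ttrsrttrsrsstttst
  rot[18] = rss$ttrsrttrsrsstttsts
  rot[19] = ss$ttrsrttrsrsstttstsr
  rot[20] = s$ttrsrttrsrsstttstsrs
  rot[21] = $ttrsrttrsrsstttstsrss
Sorted (with $ < everything):
  sorted[0] = $ttrsrttrsrsstttstsrss
  sorted[1] = rsrsstttstsrss$ttrsrtt
  sorted[2] = rsrttrsrsstttstsrss$tt
  sorted[3] = rss$ttrsrttrsrsstttsts
  sorted[4] = rsstttstsrss$ttrsrttrs
  sorted[5] = rttrsrsstttstsrss$ttrs
  sorted[6] = s$ttrsrttrsrsstttstsrs
  sorted[7] = srss$ttrsrttrsrsstttst
  sorted[8] = srsstttstsrss$ttrsrttr
  sorted[9] = srttrsrsstttstsrss$ttr
  sorted[10] = ss$ttrsrttrsrsstttstsr
  sorted[11] = sstttstsrss$ttrsrttrsr
  sorted[12] = stsrss$ttrsrttrsrssttt
  sorted[13] = stttstsrss$ttrsrttrsrs
  sorted[14] = trsrsstttstsrss$ttrsrt
  sorted[15] = trsrttrsrsstttstsrss$t
  sorted[16] = tsrss$ttrsrttrsrssttts
  sorted[17] = tstsrss$ttrsrttrsrsstt
  sorted[18] = ttrsrsstttstsrss$ttrsr
  sorted[19] = ttrsrttrsrsstttstsrss$
  sorted[20] = ttstsrss$ttrsrttrsrsst
  sorted[21] = tttstsrss$ttrsrttrsrss
sorted[5] = rttrsrsstttstsrss$ttrs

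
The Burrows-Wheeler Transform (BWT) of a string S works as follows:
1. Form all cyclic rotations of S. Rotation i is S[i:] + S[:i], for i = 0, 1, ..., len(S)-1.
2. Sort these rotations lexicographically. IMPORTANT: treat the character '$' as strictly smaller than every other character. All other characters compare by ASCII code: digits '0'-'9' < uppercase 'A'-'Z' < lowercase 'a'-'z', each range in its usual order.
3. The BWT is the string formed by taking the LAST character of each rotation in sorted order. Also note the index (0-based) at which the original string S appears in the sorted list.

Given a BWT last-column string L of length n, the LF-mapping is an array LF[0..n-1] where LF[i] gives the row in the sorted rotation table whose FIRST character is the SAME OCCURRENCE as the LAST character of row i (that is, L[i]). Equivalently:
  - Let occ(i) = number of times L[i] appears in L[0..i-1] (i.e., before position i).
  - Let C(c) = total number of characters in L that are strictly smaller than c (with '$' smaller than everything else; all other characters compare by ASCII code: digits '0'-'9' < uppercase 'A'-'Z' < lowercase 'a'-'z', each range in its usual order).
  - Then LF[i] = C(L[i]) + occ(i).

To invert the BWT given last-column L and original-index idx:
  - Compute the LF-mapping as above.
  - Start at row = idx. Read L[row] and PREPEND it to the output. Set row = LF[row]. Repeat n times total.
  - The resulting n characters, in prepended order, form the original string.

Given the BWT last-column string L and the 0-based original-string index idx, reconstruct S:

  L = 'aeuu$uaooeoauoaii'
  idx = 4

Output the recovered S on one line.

Answer: auaooiuouaeoiuea$

Derivation:
LF mapping: 1 5 13 14 0 15 2 9 10 6 11 3 16 12 4 7 8
Walk LF starting at row 4, prepending L[row]:
  step 1: row=4, L[4]='$', prepend. Next row=LF[4]=0
  step 2: row=0, L[0]='a', prepend. Next row=LF[0]=1
  step 3: row=1, L[1]='e', prepend. Next row=LF[1]=5
  step 4: row=5, L[5]='u', prepend. Next row=LF[5]=15
  step 5: row=15, L[15]='i', prepend. Next row=LF[15]=7
  step 6: row=7, L[7]='o', prepend. Next row=LF[7]=9
  step 7: row=9, L[9]='e', prepend. Next row=LF[9]=6
  step 8: row=6, L[6]='a', prepend. Next row=LF[6]=2
  step 9: row=2, L[2]='u', prepend. Next row=LF[2]=13
  step 10: row=13, L[13]='o', prepend. Next row=LF[13]=12
  step 11: row=12, L[12]='u', prepend. Next row=LF[12]=16
  step 12: row=16, L[16]='i', prepend. Next row=LF[16]=8
  step 13: row=8, L[8]='o', prepend. Next row=LF[8]=10
  step 14: row=10, L[10]='o', prepend. Next row=LF[10]=11
  step 15: row=11, L[11]='a', prepend. Next row=LF[11]=3
  step 16: row=3, L[3]='u', prepend. Next row=LF[3]=14
  step 17: row=14, L[14]='a', prepend. Next row=LF[14]=4
Reversed output: auaooiuouaeoiuea$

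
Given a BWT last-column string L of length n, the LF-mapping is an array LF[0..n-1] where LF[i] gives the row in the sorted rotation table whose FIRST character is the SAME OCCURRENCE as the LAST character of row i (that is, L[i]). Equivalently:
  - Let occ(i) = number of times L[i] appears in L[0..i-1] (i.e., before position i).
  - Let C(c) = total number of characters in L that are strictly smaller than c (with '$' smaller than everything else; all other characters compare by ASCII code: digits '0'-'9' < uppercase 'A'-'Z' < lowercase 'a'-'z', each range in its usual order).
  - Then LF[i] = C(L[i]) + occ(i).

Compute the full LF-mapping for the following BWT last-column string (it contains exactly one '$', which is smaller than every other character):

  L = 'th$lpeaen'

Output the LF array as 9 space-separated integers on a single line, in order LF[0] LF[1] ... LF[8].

Answer: 8 4 0 5 7 2 1 3 6

Derivation:
Char counts: '$':1, 'a':1, 'e':2, 'h':1, 'l':1, 'n':1, 'p':1, 't':1
C (first-col start): C('$')=0, C('a')=1, C('e')=2, C('h')=4, C('l')=5, C('n')=6, C('p')=7, C('t')=8
L[0]='t': occ=0, LF[0]=C('t')+0=8+0=8
L[1]='h': occ=0, LF[1]=C('h')+0=4+0=4
L[2]='$': occ=0, LF[2]=C('$')+0=0+0=0
L[3]='l': occ=0, LF[3]=C('l')+0=5+0=5
L[4]='p': occ=0, LF[4]=C('p')+0=7+0=7
L[5]='e': occ=0, LF[5]=C('e')+0=2+0=2
L[6]='a': occ=0, LF[6]=C('a')+0=1+0=1
L[7]='e': occ=1, LF[7]=C('e')+1=2+1=3
L[8]='n': occ=0, LF[8]=C('n')+0=6+0=6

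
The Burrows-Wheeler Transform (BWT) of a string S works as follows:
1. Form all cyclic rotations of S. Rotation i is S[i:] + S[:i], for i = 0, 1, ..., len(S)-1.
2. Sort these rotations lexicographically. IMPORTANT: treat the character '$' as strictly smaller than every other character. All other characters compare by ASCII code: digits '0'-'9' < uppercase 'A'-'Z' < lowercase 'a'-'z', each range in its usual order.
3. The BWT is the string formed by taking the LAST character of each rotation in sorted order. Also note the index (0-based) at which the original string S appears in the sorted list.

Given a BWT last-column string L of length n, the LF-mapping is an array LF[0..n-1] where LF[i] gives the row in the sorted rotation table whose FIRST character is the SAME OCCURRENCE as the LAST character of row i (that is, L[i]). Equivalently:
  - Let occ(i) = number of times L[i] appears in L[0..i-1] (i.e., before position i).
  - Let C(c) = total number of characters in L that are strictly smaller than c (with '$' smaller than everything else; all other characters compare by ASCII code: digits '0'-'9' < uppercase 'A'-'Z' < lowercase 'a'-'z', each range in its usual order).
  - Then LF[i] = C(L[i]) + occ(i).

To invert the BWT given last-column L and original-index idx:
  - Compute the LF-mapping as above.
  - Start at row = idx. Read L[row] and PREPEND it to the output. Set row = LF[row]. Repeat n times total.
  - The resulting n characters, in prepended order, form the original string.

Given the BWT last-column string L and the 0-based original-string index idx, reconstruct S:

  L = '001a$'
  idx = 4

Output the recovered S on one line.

LF mapping: 1 2 3 4 0
Walk LF starting at row 4, prepending L[row]:
  step 1: row=4, L[4]='$', prepend. Next row=LF[4]=0
  step 2: row=0, L[0]='0', prepend. Next row=LF[0]=1
  step 3: row=1, L[1]='0', prepend. Next row=LF[1]=2
  step 4: row=2, L[2]='1', prepend. Next row=LF[2]=3
  step 5: row=3, L[3]='a', prepend. Next row=LF[3]=4
Reversed output: a100$

Answer: a100$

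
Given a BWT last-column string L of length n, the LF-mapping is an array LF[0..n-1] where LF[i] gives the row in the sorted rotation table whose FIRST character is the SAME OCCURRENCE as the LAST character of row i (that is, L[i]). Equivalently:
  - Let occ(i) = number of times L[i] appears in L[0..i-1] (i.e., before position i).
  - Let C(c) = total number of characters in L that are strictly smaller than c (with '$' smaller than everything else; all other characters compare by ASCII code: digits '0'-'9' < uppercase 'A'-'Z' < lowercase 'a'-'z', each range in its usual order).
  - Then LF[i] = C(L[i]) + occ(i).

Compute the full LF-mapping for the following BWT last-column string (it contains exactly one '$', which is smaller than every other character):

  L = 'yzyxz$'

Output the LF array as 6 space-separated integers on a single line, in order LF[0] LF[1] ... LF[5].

Char counts: '$':1, 'x':1, 'y':2, 'z':2
C (first-col start): C('$')=0, C('x')=1, C('y')=2, C('z')=4
L[0]='y': occ=0, LF[0]=C('y')+0=2+0=2
L[1]='z': occ=0, LF[1]=C('z')+0=4+0=4
L[2]='y': occ=1, LF[2]=C('y')+1=2+1=3
L[3]='x': occ=0, LF[3]=C('x')+0=1+0=1
L[4]='z': occ=1, LF[4]=C('z')+1=4+1=5
L[5]='$': occ=0, LF[5]=C('$')+0=0+0=0

Answer: 2 4 3 1 5 0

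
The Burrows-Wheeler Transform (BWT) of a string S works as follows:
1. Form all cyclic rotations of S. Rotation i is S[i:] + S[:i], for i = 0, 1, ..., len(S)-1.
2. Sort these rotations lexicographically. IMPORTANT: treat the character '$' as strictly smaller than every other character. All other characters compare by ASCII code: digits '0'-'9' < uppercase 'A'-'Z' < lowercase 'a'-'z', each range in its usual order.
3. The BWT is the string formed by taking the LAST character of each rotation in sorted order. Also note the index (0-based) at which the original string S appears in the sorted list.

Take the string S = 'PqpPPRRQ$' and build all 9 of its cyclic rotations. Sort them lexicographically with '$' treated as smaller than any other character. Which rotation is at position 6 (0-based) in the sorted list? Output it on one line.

Answer: RRQ$PqpPP

Derivation:
All 9 rotations (rotation i = S[i:]+S[:i]):
  rot[0] = PqpPPRRQ$
  rot[1] = qpPPRRQ$P
  rot[2] = pPPRRQ$Pq
  rot[3] = PPRRQ$Pqp
  rot[4] = PRRQ$PqpP
  rot[5] = RRQ$PqpPP
  rot[6] = RQ$PqpPPR
  rot[7] = Q$PqpPPRR
  rot[8] = $PqpPPRRQ
Sorted (with $ < everything):
  sorted[0] = $PqpPPRRQ
  sorted[1] = PPRRQ$Pqp
  sorted[2] = PRRQ$PqpP
  sorted[3] = PqpPPRRQ$
  sorted[4] = Q$PqpPPRR
  sorted[5] = RQ$PqpPPR
  sorted[6] = RRQ$PqpPP
  sorted[7] = pPPRRQ$Pq
  sorted[8] = qpPPRRQ$P
sorted[6] = RRQ$PqpPP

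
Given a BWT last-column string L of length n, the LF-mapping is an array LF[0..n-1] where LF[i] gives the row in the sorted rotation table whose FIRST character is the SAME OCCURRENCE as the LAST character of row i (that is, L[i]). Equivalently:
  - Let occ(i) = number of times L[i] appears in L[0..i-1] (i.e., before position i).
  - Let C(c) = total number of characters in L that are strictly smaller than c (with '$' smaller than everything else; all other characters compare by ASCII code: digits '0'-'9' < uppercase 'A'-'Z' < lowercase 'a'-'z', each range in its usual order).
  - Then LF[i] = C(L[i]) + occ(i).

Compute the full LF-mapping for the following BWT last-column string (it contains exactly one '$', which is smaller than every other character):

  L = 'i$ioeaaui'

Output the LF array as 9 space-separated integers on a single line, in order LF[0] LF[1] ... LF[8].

Char counts: '$':1, 'a':2, 'e':1, 'i':3, 'o':1, 'u':1
C (first-col start): C('$')=0, C('a')=1, C('e')=3, C('i')=4, C('o')=7, C('u')=8
L[0]='i': occ=0, LF[0]=C('i')+0=4+0=4
L[1]='$': occ=0, LF[1]=C('$')+0=0+0=0
L[2]='i': occ=1, LF[2]=C('i')+1=4+1=5
L[3]='o': occ=0, LF[3]=C('o')+0=7+0=7
L[4]='e': occ=0, LF[4]=C('e')+0=3+0=3
L[5]='a': occ=0, LF[5]=C('a')+0=1+0=1
L[6]='a': occ=1, LF[6]=C('a')+1=1+1=2
L[7]='u': occ=0, LF[7]=C('u')+0=8+0=8
L[8]='i': occ=2, LF[8]=C('i')+2=4+2=6

Answer: 4 0 5 7 3 1 2 8 6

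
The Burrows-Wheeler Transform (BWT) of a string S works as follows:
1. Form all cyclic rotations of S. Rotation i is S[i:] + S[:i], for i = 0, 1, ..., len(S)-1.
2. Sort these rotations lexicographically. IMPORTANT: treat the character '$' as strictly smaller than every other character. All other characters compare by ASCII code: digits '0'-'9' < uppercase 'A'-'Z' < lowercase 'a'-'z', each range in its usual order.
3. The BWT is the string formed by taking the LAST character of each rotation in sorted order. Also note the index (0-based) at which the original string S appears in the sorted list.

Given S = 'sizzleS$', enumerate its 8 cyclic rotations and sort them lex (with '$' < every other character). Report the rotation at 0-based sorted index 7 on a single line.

All 8 rotations (rotation i = S[i:]+S[:i]):
  rot[0] = sizzleS$
  rot[1] = izzleS$s
  rot[2] = zzleS$si
  rot[3] = zleS$siz
  rot[4] = leS$sizz
  rot[5] = eS$sizzl
  rot[6] = S$sizzle
  rot[7] = $sizzleS
Sorted (with $ < everything):
  sorted[0] = $sizzleS
  sorted[1] = S$sizzle
  sorted[2] = eS$sizzl
  sorted[3] = izzleS$s
  sorted[4] = leS$sizz
  sorted[5] = sizzleS$
  sorted[6] = zleS$siz
  sorted[7] = zzleS$si
sorted[7] = zzleS$si

Answer: zzleS$si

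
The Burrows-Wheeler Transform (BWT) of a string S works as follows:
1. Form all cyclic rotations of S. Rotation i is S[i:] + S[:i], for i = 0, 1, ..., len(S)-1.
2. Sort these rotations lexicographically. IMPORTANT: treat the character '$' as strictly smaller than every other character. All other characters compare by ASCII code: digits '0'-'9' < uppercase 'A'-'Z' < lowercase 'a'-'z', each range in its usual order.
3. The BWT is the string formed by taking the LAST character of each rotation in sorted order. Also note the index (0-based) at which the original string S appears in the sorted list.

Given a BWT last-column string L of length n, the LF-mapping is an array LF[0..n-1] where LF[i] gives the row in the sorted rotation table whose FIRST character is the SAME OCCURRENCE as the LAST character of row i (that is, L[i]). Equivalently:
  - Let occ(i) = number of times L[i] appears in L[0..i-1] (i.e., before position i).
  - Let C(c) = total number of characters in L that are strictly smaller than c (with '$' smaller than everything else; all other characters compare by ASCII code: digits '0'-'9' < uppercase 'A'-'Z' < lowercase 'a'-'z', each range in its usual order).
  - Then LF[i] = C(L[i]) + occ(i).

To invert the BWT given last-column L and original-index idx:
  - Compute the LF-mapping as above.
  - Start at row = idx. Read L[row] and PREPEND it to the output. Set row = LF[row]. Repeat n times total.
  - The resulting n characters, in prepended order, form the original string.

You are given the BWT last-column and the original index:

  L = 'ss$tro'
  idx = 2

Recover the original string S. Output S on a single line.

Answer: rsots$

Derivation:
LF mapping: 3 4 0 5 2 1
Walk LF starting at row 2, prepending L[row]:
  step 1: row=2, L[2]='$', prepend. Next row=LF[2]=0
  step 2: row=0, L[0]='s', prepend. Next row=LF[0]=3
  step 3: row=3, L[3]='t', prepend. Next row=LF[3]=5
  step 4: row=5, L[5]='o', prepend. Next row=LF[5]=1
  step 5: row=1, L[1]='s', prepend. Next row=LF[1]=4
  step 6: row=4, L[4]='r', prepend. Next row=LF[4]=2
Reversed output: rsots$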